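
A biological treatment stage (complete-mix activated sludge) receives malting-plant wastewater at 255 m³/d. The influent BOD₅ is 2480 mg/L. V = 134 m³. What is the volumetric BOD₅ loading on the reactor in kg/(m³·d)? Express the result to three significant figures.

L_v = Q S₀ / V = 255 × 2480 × 10⁻³ / 134.0 = 4.719 kg/(m³·d).

L_v ≈ 4.72 kg BOD₅/(m³·d)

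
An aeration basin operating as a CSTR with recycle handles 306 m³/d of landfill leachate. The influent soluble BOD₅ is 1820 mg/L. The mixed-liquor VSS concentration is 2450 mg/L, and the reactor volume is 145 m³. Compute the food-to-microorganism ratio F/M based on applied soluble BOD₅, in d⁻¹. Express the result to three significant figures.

F/M ≈ 1.57 d⁻¹

F/M = Q·S₀ / (V·X) = 306 × 1820 / (145.0 × 2450) = 1.568 g soluble BOD₅·(g VSS·d)⁻¹.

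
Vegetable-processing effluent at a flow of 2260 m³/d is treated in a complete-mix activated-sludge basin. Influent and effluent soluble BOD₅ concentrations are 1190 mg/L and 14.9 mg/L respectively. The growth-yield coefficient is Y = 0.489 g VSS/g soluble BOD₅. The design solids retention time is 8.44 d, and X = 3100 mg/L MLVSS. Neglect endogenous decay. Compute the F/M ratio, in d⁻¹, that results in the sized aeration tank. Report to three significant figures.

F/M ≈ 0.245 d⁻¹

Biomass mass balance (decay neglected): V·X = Y·Q·(S₀ − S)·θ_c, so V = 0.489 × 2260 × (1190 − 14.9) × 8.44 / 3100 = 3536 m³.
F/M = applied load / biomass = Q·S₀/(V·X) = 2260 × 1190 / (3536 × 3100) = 0.2454 d⁻¹.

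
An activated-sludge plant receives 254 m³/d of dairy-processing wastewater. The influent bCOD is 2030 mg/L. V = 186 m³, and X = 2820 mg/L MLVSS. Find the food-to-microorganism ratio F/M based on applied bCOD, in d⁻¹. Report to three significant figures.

F/M ≈ 0.983 d⁻¹

Food-to-microorganism ratio F/M = Q S₀ / (V X) = 254 × 2030 / (186.0 × 2820) = 0.9830 d⁻¹.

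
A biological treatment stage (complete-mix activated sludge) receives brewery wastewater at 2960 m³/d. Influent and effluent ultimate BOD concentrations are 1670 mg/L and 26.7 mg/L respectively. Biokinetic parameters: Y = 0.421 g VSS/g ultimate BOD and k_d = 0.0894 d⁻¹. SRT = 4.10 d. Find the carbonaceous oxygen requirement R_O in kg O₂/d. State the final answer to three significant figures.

R_O ≈ 2740 kg O₂/d

The observed yield is Y_obs = Y/(1 + k_d·θ_c) = 0.421 / (1 + 0.0894 × 4.10) = 0.421 / 1.367 = 0.3081 g VSS per g ultimate BOD removed.
Substrate removed = Q·(S₀ − S) = 2960 m³/d × (1670 − 26.7) g/m³ = 4.86×10^6 g/d = 4864 kg/d.
Net sludge production P_X = 0.3081 × 4864 = 1499 kg VSS/d.
Carbonaceous O₂ demand = substrate oxidised − cell-mass equivalent = 4864 − 1.42 × 1499 = 2736 kg O₂/d.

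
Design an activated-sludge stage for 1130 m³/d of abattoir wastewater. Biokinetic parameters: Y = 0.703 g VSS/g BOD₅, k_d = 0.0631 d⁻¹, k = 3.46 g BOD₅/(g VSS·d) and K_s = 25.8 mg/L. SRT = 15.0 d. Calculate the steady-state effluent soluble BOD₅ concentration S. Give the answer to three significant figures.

Effluent substrate depends only on kinetics and SRT: S = K_s(1 + k_d θ_c) / [θ_c(Yk − k_d) − 1] = 25.8 × (1 + 0.0631 × 15.0) / [15.0 × (0.703 × 3.46 − 0.0631) − 1] = 50.22 / 34.54 = 1.454 mg/L.

S ≈ 1.45 mg/L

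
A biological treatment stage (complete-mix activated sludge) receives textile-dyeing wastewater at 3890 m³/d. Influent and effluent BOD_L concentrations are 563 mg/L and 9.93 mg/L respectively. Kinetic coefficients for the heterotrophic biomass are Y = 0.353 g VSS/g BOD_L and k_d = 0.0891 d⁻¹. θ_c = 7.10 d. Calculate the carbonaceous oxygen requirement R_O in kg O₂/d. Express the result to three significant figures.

Observed yield with endogenous decay: Y_obs = Y / (1 + k_d·θ_c) = 0.353 / (1 + 0.0891 × 7.10) = 0.353 / 1.633 = 0.2162 g VSS/g BOD_L.
Mass of BOD_L removed per day: Q(S₀ − S) = 3890 × 553.1 g/m³ = 2151 kg/d.
P_X = Y_obs·Q·(S₀ − S) = 0.2162 × 2151 = 465.2 kg VSS/d.
Carbonaceous O₂ demand = substrate oxidised − cell-mass equivalent = 2151 − 1.42 × 465.2 = 1491 kg O₂/d.

R_O ≈ 1490 kg O₂/d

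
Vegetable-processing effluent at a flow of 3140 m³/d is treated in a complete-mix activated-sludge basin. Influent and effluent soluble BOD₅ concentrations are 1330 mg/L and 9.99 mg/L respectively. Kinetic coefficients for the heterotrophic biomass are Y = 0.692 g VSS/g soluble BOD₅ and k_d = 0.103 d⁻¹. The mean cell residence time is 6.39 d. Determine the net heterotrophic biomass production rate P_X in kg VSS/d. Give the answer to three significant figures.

Y_obs = Y / (1 + k_d θ_c) = 0.692 / (1 + 0.103 × 6.39) = 0.692 / 1.658 = 0.4173.
Mass of soluble BOD₅ removed per day: Q(S₀ − S) = 3140 × 1320 g/m³ = 4145 kg/d.
P_X = Y_obs · Q(S₀ − S) = 0.4173 × 4145 = 1730 kg VSS/d.

P_X ≈ 1730 kg VSS/d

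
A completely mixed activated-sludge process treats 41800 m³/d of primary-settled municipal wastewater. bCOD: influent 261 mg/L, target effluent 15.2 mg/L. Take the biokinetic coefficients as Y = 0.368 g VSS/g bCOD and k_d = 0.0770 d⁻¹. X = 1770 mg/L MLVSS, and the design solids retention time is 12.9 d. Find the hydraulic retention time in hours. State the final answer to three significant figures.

From the SRT design equation V = Y Q (S₀−S) θ_c / [X (1 + k_d θ_c)] = 0.368 × 41800 × (261 − 15.2) × 12.9 / [1770 × (1 + 0.0770 × 12.9)] = 4.88×10^7 / 3528 = 13825 m³.
Hydraulic retention time τ = V/Q = 13825 / 41800 = 0.3307 d = 7.938 h.

τ ≈ 7.94 h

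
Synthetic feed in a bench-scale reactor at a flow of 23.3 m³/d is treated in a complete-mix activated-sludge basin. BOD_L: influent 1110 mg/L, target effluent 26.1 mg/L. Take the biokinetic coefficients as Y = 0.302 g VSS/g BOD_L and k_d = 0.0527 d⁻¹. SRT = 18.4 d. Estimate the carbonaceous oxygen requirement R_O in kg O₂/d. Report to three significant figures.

The observed yield is Y_obs = Y/(1 + k_d·θ_c) = 0.302 / (1 + 0.0527 × 18.4) = 0.302 / 1.970 = 0.1533 g VSS per g BOD_L removed.
ΔS = 1110 − 26.1 = 1084 mg/L, so the substrate removal rate is 23.3 × 1084/1000 = 25.25 kg BOD_L/d.
Biomass synthesised: P_X = Y_obs × 25.25 = 3.872 kg VSS/d.
R_O = Q·(S₀ − S) − 1.42·P_X = 25.25 − 1.42 × 3.872 = 19.76 kg O₂/d.

R_O ≈ 19.8 kg O₂/d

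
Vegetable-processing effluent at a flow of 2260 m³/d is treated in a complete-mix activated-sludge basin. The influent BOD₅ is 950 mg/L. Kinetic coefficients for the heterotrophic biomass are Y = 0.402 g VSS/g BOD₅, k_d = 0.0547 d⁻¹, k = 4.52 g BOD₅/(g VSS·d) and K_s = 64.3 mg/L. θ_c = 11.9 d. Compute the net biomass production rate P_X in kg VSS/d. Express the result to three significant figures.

P_X ≈ 520 kg VSS/d

For a completely mixed reactor with recycle the Lawrence–McCarty relation gives S = K_s·(1 + k_d·θ_c) / [θ_c·(Y·k − k_d) − 1] = 64.3 × (1 + 0.0547 × 11.9) / [11.9 × (0.402 × 4.52 − 0.0547) − 1] = 106.2 / 19.97 = 5.315 mg/L.
Correct the yield for decay: Y_obs = Y/(1 + k_d θ_c) = 0.402 / (1 + 0.0547 × 11.9) = 0.402 / 1.651 = 0.2435.
Q·(S₀ − S) = 2260 × (950 − 5.32) × 10⁻³ = 2135 kg/d removed.
Net biomass production P_X = Y_obs × Q·(S₀ − S) = 0.2435 × 2135 = 519.9 kg VSS/d.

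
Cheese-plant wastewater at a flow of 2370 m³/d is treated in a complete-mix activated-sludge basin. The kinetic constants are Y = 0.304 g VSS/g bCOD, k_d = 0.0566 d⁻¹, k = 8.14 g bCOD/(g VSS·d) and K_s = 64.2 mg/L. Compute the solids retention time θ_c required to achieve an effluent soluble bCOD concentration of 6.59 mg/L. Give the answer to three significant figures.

θ_c ≈ 5.75 d

At the target effluent, Y k S/(K_s+S) = 0.304×8.14×6.59/70.79 = 0.2304 d⁻¹.
θ_c = 1/(μ − k_d) = 1/(0.2304 − 0.0566) = 1/0.1738 = 5.755 d.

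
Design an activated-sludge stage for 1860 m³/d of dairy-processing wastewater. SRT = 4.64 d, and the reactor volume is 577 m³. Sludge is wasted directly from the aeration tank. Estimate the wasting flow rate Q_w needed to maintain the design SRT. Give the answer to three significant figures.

For wasting at MLVSS concentration, Q_w = V/θ_c = 577.0/4.64 = 124.4 m³/d.

Q_w ≈ 124 m³/d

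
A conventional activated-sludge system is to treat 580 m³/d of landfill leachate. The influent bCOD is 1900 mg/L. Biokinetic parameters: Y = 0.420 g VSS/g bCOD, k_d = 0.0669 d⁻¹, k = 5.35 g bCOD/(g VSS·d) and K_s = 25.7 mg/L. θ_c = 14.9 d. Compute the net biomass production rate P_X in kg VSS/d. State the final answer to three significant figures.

Effluent substrate depends only on kinetics and SRT: S = K_s(1 + k_d θ_c) / [θ_c(Yk − k_d) − 1] = 25.7 × (1 + 0.0669 × 14.9) / [14.9 × (0.420 × 5.35 − 0.0669) − 1] = 51.32 / 31.48 = 1.630 mg/L.
The observed yield is Y_obs = Y/(1 + k_d·θ_c) = 0.420 / (1 + 0.0669 × 14.9) = 0.420 / 1.997 = 0.2103 g VSS per g bCOD removed.
ΔS = 1900 − 1.63 = 1898 mg/L, so the substrate removal rate is 580 × 1898/1000 = 1101 kg bCOD/d.
Net biomass production P_X = Y_obs × Q·(S₀ − S) = 0.2103 × 1101 = 231.6 kg VSS/d.

P_X ≈ 232 kg VSS/d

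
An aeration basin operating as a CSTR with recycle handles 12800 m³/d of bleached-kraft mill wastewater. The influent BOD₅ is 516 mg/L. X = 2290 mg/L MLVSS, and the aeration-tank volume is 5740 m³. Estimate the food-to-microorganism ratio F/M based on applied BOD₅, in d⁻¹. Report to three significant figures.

F/M ≈ 0.502 d⁻¹

F/M = applied load / biomass = Q·S₀/(V·X) = 12800 × 516 / (5740 × 2290) = 0.5025 d⁻¹.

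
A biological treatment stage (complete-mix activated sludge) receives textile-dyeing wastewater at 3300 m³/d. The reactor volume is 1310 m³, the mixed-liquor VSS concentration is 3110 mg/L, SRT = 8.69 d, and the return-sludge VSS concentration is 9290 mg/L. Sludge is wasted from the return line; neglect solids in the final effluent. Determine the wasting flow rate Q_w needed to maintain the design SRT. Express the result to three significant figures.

Q_w ≈ 50.5 m³/d

Wasting from the return line (neglecting effluent solids): Q_w = V·X / (θ_c·X_r) = 1310 × 3110 / (8.69 × 9290) = 50.47 m³/d.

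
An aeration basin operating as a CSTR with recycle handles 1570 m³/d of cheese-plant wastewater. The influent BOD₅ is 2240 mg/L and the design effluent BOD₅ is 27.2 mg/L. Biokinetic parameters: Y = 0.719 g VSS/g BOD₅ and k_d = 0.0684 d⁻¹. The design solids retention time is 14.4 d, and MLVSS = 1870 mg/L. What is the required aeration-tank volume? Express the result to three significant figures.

V ≈ 9690 m³

Rearranging the biomass balance for a CMAS with decay, V = Y·Q·ΔS·θ_c / [X·(1+k_d θ_c)] = 0.719 × 1570 × (2240 − 27.2) × 14.4 / [1870 × (1 + 0.0684 × 14.4)] = 3.6×10^7 / 3712 = 9690 m³.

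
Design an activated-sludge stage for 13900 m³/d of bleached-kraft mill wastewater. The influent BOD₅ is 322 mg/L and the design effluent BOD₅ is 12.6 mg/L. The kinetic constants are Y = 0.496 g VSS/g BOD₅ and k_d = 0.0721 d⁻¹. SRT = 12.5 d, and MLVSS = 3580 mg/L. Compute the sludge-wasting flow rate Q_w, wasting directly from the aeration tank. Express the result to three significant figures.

Q_w ≈ 313 m³/d

Steady-state biomass mass balance: V·X·(1 + k_d·θ_c) = Y·Q·(S₀ − S)·θ_c, so V = 0.496 × 13900 × (322 − 12.6) × 12.5 / [3580 × (1 + 0.0721 × 12.5)] = 2.67×10^7 / 6806 = 3917 m³.
Wasting from the aeration tank: Q_w = V / θ_c = 3917 / 12.5 = 313.4 m³/d.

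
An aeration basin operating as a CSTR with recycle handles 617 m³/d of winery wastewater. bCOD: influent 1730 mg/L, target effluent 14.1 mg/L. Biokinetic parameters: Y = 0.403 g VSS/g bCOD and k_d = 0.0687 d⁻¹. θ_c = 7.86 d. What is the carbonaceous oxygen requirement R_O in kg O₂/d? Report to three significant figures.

R_O ≈ 665 kg O₂/d

The observed yield is Y_obs = Y/(1 + k_d·θ_c) = 0.403 / (1 + 0.0687 × 7.86) = 0.403 / 1.540 = 0.2617 g VSS per g bCOD removed.
Mass of bCOD removed per day: Q(S₀ − S) = 617 × 1716 g/m³ = 1059 kg/d.
Net sludge production P_X = 0.2617 × 1059 = 277.1 kg VSS/d.
R_O = Q·ΔS − 1.42 P_X = 1059 − 393.4 = 665.3 kg O₂/d.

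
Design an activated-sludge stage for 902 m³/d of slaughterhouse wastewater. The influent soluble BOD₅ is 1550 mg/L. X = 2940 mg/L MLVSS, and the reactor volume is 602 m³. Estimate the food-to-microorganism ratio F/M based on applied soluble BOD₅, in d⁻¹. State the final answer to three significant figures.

F/M ≈ 0.790 d⁻¹

Food-to-microorganism ratio F/M = Q S₀ / (V X) = 902 × 1550 / (602.0 × 2940) = 0.7899 d⁻¹.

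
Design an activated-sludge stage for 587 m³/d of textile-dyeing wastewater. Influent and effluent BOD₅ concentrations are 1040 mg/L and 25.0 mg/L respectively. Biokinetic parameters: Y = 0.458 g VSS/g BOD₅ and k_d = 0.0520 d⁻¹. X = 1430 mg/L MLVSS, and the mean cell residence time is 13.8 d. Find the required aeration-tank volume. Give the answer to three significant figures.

Rearranging the biomass balance for a CMAS with decay, V = Y·Q·ΔS·θ_c / [X·(1+k_d θ_c)] = 0.458 × 587 × (1040 − 25.0) × 13.8 / [1430 × (1 + 0.0520 × 13.8)] = 3.77×10^6 / 2456 = 1533 m³.

V ≈ 1530 m³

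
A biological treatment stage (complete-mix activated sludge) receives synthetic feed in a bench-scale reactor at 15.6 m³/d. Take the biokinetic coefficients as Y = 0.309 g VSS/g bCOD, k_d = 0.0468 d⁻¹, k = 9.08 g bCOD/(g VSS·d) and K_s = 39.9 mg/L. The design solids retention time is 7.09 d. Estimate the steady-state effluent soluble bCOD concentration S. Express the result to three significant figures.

Effluent substrate depends only on kinetics and SRT: S = K_s(1 + k_d θ_c) / [θ_c(Yk − k_d) − 1] = 39.9 × (1 + 0.0468 × 7.09) / [7.09 × (0.309 × 9.08 − 0.0468) − 1] = 53.14 / 18.56 = 2.863 mg/L.

S ≈ 2.86 mg/L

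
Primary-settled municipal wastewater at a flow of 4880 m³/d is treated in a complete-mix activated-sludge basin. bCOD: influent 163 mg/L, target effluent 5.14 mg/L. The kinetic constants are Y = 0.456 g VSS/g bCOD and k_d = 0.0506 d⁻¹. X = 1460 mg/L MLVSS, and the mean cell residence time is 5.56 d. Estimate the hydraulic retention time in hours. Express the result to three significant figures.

τ ≈ 5.13 h

From the SRT design equation V = Y Q (S₀−S) θ_c / [X (1 + k_d θ_c)] = 0.456 × 4880 × (163 − 5.14) × 5.56 / [1460 × (1 + 0.0506 × 5.56)] = 1.95×10^6 / 1871 = 1044 m³.
HRT = V/Q = 1044 m³ / 4880 m³·d⁻¹ = 0.2139 d × 24 = 5.135 h.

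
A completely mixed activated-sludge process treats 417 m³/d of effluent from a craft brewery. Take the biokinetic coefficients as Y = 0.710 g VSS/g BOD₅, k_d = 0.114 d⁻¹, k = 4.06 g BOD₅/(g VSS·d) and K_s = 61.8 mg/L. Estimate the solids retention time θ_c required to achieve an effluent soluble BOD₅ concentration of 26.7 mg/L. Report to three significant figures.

θ_c ≈ 1.32 d

At the target effluent, Y k S/(K_s+S) = 0.710×4.06×26.7/88.50 = 0.8697 d⁻¹.
1/θ_c = 0.8697 − 0.114 = 0.7557 d⁻¹, so θ_c = 1.323 d.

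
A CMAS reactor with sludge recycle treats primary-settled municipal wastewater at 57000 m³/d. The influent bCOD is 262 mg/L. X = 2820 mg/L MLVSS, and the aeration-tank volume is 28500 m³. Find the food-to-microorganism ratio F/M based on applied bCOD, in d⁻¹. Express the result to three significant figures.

F/M ≈ 0.186 d⁻¹

Food-to-microorganism ratio F/M = Q S₀ / (V X) = 57000 × 262 / (28500 × 2820) = 0.1858 d⁻¹.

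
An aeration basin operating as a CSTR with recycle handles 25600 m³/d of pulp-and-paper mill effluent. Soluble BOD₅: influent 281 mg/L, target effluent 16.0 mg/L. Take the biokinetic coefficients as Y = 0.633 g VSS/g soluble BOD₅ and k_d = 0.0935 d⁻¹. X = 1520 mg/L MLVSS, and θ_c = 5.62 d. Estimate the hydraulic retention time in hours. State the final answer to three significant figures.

Steady-state biomass mass balance: V·X·(1 + k_d·θ_c) = Y·Q·(S₀ − S)·θ_c, so V = 0.633 × 25600 × (281 − 16.0) × 5.62 / [1520 × (1 + 0.0935 × 5.62)] = 2.41×10^7 / 2319 = 10408 m³.
τ = V/Q = 10408/25600 = 0.4066 d, or 9.758 h.

τ ≈ 9.76 h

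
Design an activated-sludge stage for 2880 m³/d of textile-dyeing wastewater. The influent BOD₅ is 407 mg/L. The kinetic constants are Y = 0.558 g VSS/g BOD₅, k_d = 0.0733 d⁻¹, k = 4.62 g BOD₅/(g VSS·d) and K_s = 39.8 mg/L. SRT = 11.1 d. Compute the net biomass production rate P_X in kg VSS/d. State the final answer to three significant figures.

From the Monod/SRT balance for a CMAS, S = K_s·(1+k_d θ_c)/[θ_c·(Y k − k_d) − 1] = 39.8 × (1 + 0.0733 × 11.1) / [11.1 × (0.558 × 4.62 − 0.0733) − 1] = 72.18 / 26.80 = 2.693 mg/L.
The observed yield is Y_obs = Y/(1 + k_d·θ_c) = 0.558 / (1 + 0.0733 × 11.1) = 0.558 / 1.814 = 0.3077 g VSS per g BOD₅ removed.
Mass of BOD₅ removed per day: Q(S₀ − S) = 2880 × 404.3 g/m³ = 1164 kg/d.
Net biomass production P_X = Y_obs × Q·(S₀ − S) = 0.3077 × 1164 = 358.3 kg VSS/d.

P_X ≈ 358 kg VSS/d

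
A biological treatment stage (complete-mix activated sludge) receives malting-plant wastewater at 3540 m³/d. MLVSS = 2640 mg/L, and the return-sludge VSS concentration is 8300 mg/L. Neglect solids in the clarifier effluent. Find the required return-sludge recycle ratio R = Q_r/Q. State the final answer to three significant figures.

R ≈ 0.466

Solids balance on the clarifier gives (1+R)X = R·X_r, so R = X/(X_r − X) = 2640 / (8300 − 2640) = 0.4664.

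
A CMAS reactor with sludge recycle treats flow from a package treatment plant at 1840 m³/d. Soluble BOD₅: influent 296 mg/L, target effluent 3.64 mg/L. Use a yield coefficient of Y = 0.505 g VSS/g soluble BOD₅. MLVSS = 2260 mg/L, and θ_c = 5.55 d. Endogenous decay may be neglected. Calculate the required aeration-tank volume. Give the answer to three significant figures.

Biomass mass balance (decay neglected): V·X = Y·Q·(S₀ − S)·θ_c, so V = 0.505 × 1840 × (296 − 3.64) × 5.55 / 2260 = 667.1 m³.

V ≈ 667 m³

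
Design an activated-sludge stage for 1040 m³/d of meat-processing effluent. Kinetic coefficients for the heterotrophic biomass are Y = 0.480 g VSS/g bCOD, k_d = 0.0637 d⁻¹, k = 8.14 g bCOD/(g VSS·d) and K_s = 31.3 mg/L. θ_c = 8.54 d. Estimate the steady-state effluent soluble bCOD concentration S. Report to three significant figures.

S ≈ 1.52 mg/L

From the Monod/SRT balance for a CMAS, S = K_s·(1+k_d θ_c)/[θ_c·(Y k − k_d) − 1] = 31.3 × (1 + 0.0637 × 8.54) / [8.54 × (0.480 × 8.14 − 0.0637) − 1] = 48.33 / 31.82 = 1.519 mg/L.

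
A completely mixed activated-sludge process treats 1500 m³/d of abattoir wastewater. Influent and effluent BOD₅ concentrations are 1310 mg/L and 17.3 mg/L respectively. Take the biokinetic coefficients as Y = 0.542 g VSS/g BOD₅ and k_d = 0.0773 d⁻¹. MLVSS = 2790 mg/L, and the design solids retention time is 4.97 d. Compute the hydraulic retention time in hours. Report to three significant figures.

τ ≈ 21.6 h

Rearranging the biomass balance for a CMAS with decay, V = Y·Q·ΔS·θ_c / [X·(1+k_d θ_c)] = 0.542 × 1500 × (1310 − 17.3) × 4.97 / [2790 × (1 + 0.0773 × 4.97)] = 5.22×10^6 / 3862 = 1353 m³.
HRT = V/Q = 1353 m³ / 1500 m³·d⁻¹ = 0.9017 d × 24 = 21.64 h.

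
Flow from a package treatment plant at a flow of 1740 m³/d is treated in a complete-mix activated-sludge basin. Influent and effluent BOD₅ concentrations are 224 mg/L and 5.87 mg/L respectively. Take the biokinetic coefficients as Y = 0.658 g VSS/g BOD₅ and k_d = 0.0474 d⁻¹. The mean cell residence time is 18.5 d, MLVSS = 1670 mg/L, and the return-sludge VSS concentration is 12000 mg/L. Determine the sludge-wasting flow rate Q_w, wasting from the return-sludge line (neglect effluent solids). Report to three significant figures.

Q_w ≈ 11.1 m³/d

Steady-state biomass mass balance: V·X·(1 + k_d·θ_c) = Y·Q·(S₀ − S)·θ_c, so V = 0.658 × 1740 × (224 − 5.87) × 18.5 / [1670 × (1 + 0.0474 × 18.5)] = 4.62×10^6 / 3134 = 1474 m³.
θ_c = V·X/(Q_w·X_r) when wasting from the recycle, so Q_w = V·X/(θ_c·X_r) = 1474 × 1670 / (18.5 × 12000) = 11.09 m³/d.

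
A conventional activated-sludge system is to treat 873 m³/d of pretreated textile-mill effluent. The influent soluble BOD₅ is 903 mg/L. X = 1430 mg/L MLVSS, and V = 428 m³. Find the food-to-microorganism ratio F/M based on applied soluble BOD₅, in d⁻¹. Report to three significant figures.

F/M = applied load / biomass = Q·S₀/(V·X) = 873 × 903 / (428.0 × 1430) = 1.288 d⁻¹.

F/M ≈ 1.29 d⁻¹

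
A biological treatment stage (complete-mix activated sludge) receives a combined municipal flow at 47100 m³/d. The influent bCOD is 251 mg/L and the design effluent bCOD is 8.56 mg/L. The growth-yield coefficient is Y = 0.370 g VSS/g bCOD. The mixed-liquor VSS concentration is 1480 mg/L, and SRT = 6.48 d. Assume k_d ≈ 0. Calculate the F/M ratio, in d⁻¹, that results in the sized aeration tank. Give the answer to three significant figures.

F/M ≈ 0.432 d⁻¹

V·X = Y·Q·ΔS·θ_c gives V = 0.370 × 47100 × (251 − 8.56) × 6.48 / 1480 = 18499 m³.
Food-to-microorganism ratio F/M = Q S₀ / (V X) = 47100 × 251 / (18499 × 1480) = 0.4318 d⁻¹.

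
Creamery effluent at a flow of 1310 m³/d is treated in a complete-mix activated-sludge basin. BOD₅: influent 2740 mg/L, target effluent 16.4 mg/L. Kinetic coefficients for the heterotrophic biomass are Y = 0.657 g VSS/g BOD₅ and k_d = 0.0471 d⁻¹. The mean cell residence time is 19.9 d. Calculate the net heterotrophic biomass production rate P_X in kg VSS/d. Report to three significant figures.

The observed yield is Y_obs = Y/(1 + k_d·θ_c) = 0.657 / (1 + 0.0471 × 19.9) = 0.657 / 1.937 = 0.3391 g VSS per g BOD₅ removed.
ΔS = 2740 − 16.4 = 2724 mg/L, so the substrate removal rate is 1310 × 2724/1000 = 3568 kg BOD₅/d.
So the net sludge growth is P_X = 0.3391 × 3568 = 1210 kg VSS/d.

P_X ≈ 1210 kg VSS/d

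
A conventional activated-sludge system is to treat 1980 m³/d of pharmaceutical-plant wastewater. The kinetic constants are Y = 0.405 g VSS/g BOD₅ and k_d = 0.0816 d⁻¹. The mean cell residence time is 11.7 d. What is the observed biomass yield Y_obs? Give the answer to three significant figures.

Y_obs = Y / (1 + k_d θ_c) = 0.405 / (1 + 0.0816 × 11.7) = 0.405 / 1.955 = 0.2072.

Y_obs ≈ 0.207 g VSS/g BOD₅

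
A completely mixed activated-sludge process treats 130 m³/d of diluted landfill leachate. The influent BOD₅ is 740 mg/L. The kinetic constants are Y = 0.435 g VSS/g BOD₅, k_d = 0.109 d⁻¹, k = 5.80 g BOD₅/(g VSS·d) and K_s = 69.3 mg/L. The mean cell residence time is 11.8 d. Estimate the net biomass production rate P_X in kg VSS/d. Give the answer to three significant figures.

P_X ≈ 18.2 kg VSS/d

From the Monod/SRT balance for a CMAS, S = K_s·(1+k_d θ_c)/[θ_c·(Y k − k_d) − 1] = 69.3 × (1 + 0.109 × 11.8) / [11.8 × (0.435 × 5.80 − 0.109) − 1] = 158.4 / 27.49 = 5.764 mg/L.
The observed yield is Y_obs = Y/(1 + k_d·θ_c) = 0.435 / (1 + 0.109 × 11.8) = 0.435 / 2.286 = 0.1903 g VSS per g BOD₅ removed.
Q·(S₀ − S) = 130 × (740 − 5.76) × 10⁻³ = 95.45 kg/d removed.
P_X = Y_obs · Q(S₀ − S) = 0.1903 × 95.45 = 18.16 kg VSS/d.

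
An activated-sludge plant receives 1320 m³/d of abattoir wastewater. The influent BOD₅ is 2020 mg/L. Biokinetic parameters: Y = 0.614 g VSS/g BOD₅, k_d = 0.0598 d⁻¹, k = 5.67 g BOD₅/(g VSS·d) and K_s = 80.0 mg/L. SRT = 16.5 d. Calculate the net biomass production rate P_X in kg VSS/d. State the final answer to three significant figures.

For a completely mixed reactor with recycle the Lawrence–McCarty relation gives S = K_s·(1 + k_d·θ_c) / [θ_c·(Y·k − k_d) − 1] = 80.0 × (1 + 0.0598 × 16.5) / [16.5 × (0.614 × 5.67 − 0.0598) − 1] = 158.9 / 55.46 = 2.866 mg/L.
Correct the yield for decay: Y_obs = Y/(1 + k_d θ_c) = 0.614 / (1 + 0.0598 × 16.5) = 0.614 / 1.987 = 0.3091.
ΔS = 2020 − 2.87 = 2017 mg/L, so the substrate removal rate is 1320 × 2017/1000 = 2663 kg BOD₅/d.
Net biomass production P_X = Y_obs × Q·(S₀ − S) = 0.3091 × 2663 = 822.9 kg VSS/d.

P_X ≈ 823 kg VSS/d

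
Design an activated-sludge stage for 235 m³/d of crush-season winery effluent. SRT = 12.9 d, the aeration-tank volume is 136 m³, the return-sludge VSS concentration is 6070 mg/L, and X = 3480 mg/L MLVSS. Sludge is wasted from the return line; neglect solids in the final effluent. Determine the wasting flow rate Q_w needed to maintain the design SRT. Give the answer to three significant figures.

Wasting from the return line (neglecting effluent solids): Q_w = V·X / (θ_c·X_r) = 136.0 × 3480 / (12.9 × 6070) = 6.044 m³/d.

Q_w ≈ 6.04 m³/d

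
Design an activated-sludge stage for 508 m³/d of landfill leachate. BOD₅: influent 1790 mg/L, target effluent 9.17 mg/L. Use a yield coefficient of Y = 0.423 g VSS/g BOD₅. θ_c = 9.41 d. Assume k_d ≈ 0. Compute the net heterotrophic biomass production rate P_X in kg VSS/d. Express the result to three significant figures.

With endogenous decay neglected, the observed yield equals the true yield: Y_obs = Y = 0.423 g VSS/g BOD₅.
Substrate removed = Q·(S₀ − S) = 508 m³/d × (1790 − 9.17) g/m³ = 9.05×10^5 g/d = 904.7 kg/d.
P_X = Y_obs · Q(S₀ − S) = 0.4230 × 904.7 = 382.7 kg VSS/d.

P_X ≈ 383 kg VSS/d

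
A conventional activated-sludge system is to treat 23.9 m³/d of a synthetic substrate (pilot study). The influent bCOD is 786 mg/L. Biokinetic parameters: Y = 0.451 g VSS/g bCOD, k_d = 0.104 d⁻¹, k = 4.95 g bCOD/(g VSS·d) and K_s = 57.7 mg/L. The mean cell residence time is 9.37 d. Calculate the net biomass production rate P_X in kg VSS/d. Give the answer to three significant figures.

P_X ≈ 4.26 kg VSS/d

Effluent substrate depends only on kinetics and SRT: S = K_s(1 + k_d θ_c) / [θ_c(Yk − k_d) − 1] = 57.7 × (1 + 0.104 × 9.37) / [9.37 × (0.451 × 4.95 − 0.104) − 1] = 113.9 / 18.94 = 6.014 mg/L.
Correct the yield for decay: Y_obs = Y/(1 + k_d θ_c) = 0.451 / (1 + 0.104 × 9.37) = 0.451 / 1.974 = 0.2284.
ΔS = 786 − 6.01 = 780.0 mg/L, so the substrate removal rate is 23.9 × 780.0/1000 = 18.64 kg bCOD/d.
Biomass produced: P_X = Y_obs·Q·ΔS = 0.2284 × 18.64 ≈ 4.258 kg VSS/d.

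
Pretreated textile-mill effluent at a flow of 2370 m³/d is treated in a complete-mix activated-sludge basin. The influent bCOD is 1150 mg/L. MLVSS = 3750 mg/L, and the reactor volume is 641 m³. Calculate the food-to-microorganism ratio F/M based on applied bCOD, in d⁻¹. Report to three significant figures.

F/M ≈ 1.13 d⁻¹

Food-to-microorganism ratio F/M = Q S₀ / (V X) = 2370 × 1150 / (641.0 × 3750) = 1.134 d⁻¹.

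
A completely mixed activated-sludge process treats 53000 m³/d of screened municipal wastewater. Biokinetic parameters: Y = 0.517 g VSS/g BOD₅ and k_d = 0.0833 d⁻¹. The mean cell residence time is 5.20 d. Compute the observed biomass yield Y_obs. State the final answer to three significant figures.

Observed yield with endogenous decay: Y_obs = Y / (1 + k_d·θ_c) = 0.517 / (1 + 0.0833 × 5.20) = 0.517 / 1.433 = 0.3607 g VSS/g BOD₅.

Y_obs ≈ 0.361 g VSS/g BOD₅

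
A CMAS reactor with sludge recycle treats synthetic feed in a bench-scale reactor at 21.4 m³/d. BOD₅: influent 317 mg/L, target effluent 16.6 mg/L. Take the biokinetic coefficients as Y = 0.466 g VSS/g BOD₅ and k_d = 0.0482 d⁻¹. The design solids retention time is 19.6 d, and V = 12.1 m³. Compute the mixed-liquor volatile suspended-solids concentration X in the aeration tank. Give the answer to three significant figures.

X ≈ 2500 mg/L

Solving the biomass balance for X: X = Y Q (S₀−S) θ_c / [V (1+k_d θ_c)] = 0.466 × 21.4 × (317 − 16.6) × 19.6 / [12.1 × (1 + 0.0482 × 19.6)] = 2495 mg/L.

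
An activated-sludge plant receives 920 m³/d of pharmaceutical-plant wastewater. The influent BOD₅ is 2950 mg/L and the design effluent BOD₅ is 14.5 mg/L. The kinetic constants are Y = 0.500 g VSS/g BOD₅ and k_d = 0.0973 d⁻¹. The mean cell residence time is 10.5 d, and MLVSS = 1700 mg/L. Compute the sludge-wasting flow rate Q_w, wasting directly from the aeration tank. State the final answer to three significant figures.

Q_w ≈ 393 m³/d

From the SRT design equation V = Y Q (S₀−S) θ_c / [X (1 + k_d θ_c)] = 0.500 × 920 × (2950 − 14.5) × 10.5 / [1700 × (1 + 0.0973 × 10.5)] = 1.42×10^7 / 3437 = 4125 m³.
For wasting at MLVSS concentration, Q_w = V/θ_c = 4125/10.5 = 392.9 m³/d.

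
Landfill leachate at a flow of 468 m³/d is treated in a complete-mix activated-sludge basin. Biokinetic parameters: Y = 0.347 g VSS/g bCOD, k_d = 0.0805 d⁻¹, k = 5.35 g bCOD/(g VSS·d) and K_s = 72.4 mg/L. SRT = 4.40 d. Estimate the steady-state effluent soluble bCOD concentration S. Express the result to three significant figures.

Effluent substrate depends only on kinetics and SRT: S = K_s(1 + k_d θ_c) / [θ_c(Yk − k_d) − 1] = 72.4 × (1 + 0.0805 × 4.40) / [4.40 × (0.347 × 5.35 − 0.0805) − 1] = 98.04 / 6.814 = 14.39 mg/L.

S ≈ 14.4 mg/L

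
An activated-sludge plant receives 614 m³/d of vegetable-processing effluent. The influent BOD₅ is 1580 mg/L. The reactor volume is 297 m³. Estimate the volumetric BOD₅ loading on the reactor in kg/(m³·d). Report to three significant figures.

L_v = Q S₀ / V = 614 × 1580 × 10⁻³ / 297.0 = 3.266 kg/(m³·d).

L_v ≈ 3.27 kg BOD₅/(m³·d)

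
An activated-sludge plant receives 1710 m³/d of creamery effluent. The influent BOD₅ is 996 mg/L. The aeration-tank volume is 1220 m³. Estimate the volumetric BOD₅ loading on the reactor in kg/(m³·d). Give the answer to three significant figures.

L_v ≈ 1.40 kg BOD₅/(m³·d)

L_v = Q S₀ / V = 1710 × 996 × 10⁻³ / 1220 = 1.396 kg/(m³·d).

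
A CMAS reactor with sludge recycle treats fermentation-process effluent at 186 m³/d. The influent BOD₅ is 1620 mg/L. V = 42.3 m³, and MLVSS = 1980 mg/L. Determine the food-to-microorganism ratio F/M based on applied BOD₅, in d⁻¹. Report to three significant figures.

F/M = applied load / biomass = Q·S₀/(V·X) = 186 × 1620 / (42.30 × 1980) = 3.598 d⁻¹.

F/M ≈ 3.60 d⁻¹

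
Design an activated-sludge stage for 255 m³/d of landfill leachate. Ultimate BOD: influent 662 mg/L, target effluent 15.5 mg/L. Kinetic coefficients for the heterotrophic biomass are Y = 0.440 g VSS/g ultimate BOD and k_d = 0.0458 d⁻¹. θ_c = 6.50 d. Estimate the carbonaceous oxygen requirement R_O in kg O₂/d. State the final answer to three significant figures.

Observed yield with endogenous decay: Y_obs = Y / (1 + k_d·θ_c) = 0.440 / (1 + 0.0458 × 6.50) = 0.440 / 1.298 = 0.3391 g VSS/g ultimate BOD.
Q·(S₀ − S) = 255 × (662 − 15.5) × 10⁻³ = 164.9 kg/d removed.
Net sludge production P_X = 0.3391 × 164.9 = 55.90 kg VSS/d.
R_O = Q·ΔS − 1.42 P_X = 164.9 − 79.37 = 85.48 kg O₂/d.

R_O ≈ 85.5 kg O₂/d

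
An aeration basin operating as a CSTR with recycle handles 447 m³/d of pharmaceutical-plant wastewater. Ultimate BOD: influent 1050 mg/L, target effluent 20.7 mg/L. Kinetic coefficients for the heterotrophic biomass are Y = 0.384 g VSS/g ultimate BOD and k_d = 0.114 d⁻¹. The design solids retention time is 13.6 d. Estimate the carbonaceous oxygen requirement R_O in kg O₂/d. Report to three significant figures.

R_O ≈ 362 kg O₂/d

Y_obs = Y / (1 + k_d θ_c) = 0.384 / (1 + 0.114 × 13.6) = 0.384 / 2.550 = 0.1506.
Q·(S₀ − S) = 447 × (1050 − 20.7) × 10⁻³ = 460.1 kg/d removed.
Net sludge production P_X = 0.1506 × 460.1 = 69.27 kg VSS/d.
R_O = Q·(S₀ − S) − 1.42·P_X = 460.1 − 1.42 × 69.27 = 361.7 kg O₂/d.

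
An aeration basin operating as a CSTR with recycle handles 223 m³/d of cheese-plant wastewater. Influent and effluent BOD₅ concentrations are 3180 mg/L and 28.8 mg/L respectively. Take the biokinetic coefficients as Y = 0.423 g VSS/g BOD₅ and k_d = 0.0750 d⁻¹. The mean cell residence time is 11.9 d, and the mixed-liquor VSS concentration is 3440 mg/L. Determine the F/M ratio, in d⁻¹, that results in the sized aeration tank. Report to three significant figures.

Steady-state biomass mass balance: V·X·(1 + k_d·θ_c) = Y·Q·(S₀ − S)·θ_c, so V = 0.423 × 223 × (3180 − 28.8) × 11.9 / [3440 × (1 + 0.0750 × 11.9)] = 3.54×10^6 / 6510 = 543.3 m³.
F/M = applied load / biomass = Q·S₀/(V·X) = 223 × 3180 / (543.3 × 3440) = 0.3794 d⁻¹.

F/M ≈ 0.379 d⁻¹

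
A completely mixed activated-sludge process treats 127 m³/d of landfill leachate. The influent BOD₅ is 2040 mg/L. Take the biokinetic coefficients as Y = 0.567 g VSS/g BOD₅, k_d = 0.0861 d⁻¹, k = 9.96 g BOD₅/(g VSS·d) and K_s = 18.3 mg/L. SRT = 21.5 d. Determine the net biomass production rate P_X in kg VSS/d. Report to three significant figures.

P_X ≈ 51.5 kg VSS/d

Effluent substrate depends only on kinetics and SRT: S = K_s(1 + k_d θ_c) / [θ_c(Yk − k_d) − 1] = 18.3 × (1 + 0.0861 × 21.5) / [21.5 × (0.567 × 9.96 − 0.0861) − 1] = 52.18 / 118.6 = 0.4401 mg/L.
Observed yield with endogenous decay: Y_obs = Y / (1 + k_d·θ_c) = 0.567 / (1 + 0.0861 × 21.5) = 0.567 / 2.851 = 0.1989 g VSS/g BOD₅.
ΔS = 2040 − 0.440 = 2040 mg/L, so the substrate removal rate is 127 × 2040/1000 = 259.0 kg BOD₅/d.
So the net sludge growth is P_X = 0.1989 × 259.0 = 51.51 kg VSS/d.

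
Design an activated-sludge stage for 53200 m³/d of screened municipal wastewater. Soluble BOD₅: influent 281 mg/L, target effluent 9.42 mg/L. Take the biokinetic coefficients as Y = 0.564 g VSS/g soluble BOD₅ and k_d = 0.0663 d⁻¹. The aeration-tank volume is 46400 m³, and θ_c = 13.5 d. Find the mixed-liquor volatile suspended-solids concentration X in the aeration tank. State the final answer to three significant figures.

X ≈ 1250 mg/L

Solving the biomass balance for X: X = Y Q (S₀−S) θ_c / [V (1+k_d θ_c)] = 0.564 × 53200 × (281 − 9.42) × 13.5 / [46400 × (1 + 0.0663 × 13.5)] = 1251 mg/L.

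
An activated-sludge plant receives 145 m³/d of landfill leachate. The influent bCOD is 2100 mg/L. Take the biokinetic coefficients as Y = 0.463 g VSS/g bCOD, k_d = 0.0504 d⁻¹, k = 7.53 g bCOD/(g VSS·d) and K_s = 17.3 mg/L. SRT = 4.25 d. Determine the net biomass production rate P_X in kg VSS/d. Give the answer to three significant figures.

For a completely mixed reactor with recycle the Lawrence–McCarty relation gives S = K_s·(1 + k_d·θ_c) / [θ_c·(Y·k − k_d) − 1] = 17.3 × (1 + 0.0504 × 4.25) / [4.25 × (0.463 × 7.53 − 0.0504) − 1] = 21.01 / 13.60 = 1.544 mg/L.
Y_obs = Y / (1 + k_d θ_c) = 0.463 / (1 + 0.0504 × 4.25) = 0.463 / 1.214 = 0.3813.
ΔS = 2100 − 1.54 = 2098 mg/L, so the substrate removal rate is 145 × 2098/1000 = 304.3 kg bCOD/d.
So the net sludge growth is P_X = 0.3813 × 304.3 = 116.0 kg VSS/d.

P_X ≈ 116 kg VSS/d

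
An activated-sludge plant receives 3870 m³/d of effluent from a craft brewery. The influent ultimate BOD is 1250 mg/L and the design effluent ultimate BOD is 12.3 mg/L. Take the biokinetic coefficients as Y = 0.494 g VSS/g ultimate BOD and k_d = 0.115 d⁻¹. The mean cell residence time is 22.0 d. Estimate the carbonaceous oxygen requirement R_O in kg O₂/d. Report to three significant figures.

R_O ≈ 3840 kg O₂/d

Observed yield with endogenous decay: Y_obs = Y / (1 + k_d·θ_c) = 0.494 / (1 + 0.115 × 22.0) = 0.494 / 3.530 = 0.1399 g VSS/g ultimate BOD.
Substrate removed = Q·(S₀ − S) = 3870 m³/d × (1250 − 12.3) g/m³ = 4.79×10^6 g/d = 4790 kg/d.
Net sludge production P_X = 0.1399 × 4790 = 670.3 kg VSS/d.
Carbonaceous O₂ demand = substrate oxidised − cell-mass equivalent = 4790 − 1.42 × 670.3 = 3838 kg O₂/d.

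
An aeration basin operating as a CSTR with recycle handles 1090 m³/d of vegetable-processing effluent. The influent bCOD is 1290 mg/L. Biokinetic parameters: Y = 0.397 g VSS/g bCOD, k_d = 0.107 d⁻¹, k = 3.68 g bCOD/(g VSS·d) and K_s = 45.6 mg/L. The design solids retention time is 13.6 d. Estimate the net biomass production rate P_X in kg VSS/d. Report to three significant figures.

P_X ≈ 226 kg VSS/d

Effluent substrate depends only on kinetics and SRT: S = K_s(1 + k_d θ_c) / [θ_c(Yk − k_d) − 1] = 45.6 × (1 + 0.107 × 13.6) / [13.6 × (0.397 × 3.68 − 0.107) − 1] = 112.0 / 17.41 = 6.429 mg/L.
Correct the yield for decay: Y_obs = Y/(1 + k_d θ_c) = 0.397 / (1 + 0.107 × 13.6) = 0.397 / 2.455 = 0.1617.
Mass of bCOD removed per day: Q(S₀ − S) = 1090 × 1284 g/m³ = 1399 kg/d.
Biomass produced: P_X = Y_obs·Q·ΔS = 0.1617 × 1399 ≈ 226.2 kg VSS/d.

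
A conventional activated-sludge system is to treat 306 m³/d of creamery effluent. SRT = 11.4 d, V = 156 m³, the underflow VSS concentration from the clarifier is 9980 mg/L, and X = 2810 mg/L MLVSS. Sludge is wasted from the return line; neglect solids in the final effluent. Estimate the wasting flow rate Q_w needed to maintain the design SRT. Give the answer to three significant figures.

θ_c = V·X/(Q_w·X_r) when wasting from the recycle, so Q_w = V·X/(θ_c·X_r) = 156.0 × 2810 / (11.4 × 9980) = 3.853 m³/d.

Q_w ≈ 3.85 m³/d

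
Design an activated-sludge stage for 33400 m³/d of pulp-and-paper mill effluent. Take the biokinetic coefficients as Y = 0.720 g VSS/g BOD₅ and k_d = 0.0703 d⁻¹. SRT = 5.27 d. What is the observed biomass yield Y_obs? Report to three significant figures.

Y_obs = Y / (1 + k_d θ_c) = 0.720 / (1 + 0.0703 × 5.27) = 0.720 / 1.370 = 0.5254.

Y_obs ≈ 0.525 g VSS/g BOD₅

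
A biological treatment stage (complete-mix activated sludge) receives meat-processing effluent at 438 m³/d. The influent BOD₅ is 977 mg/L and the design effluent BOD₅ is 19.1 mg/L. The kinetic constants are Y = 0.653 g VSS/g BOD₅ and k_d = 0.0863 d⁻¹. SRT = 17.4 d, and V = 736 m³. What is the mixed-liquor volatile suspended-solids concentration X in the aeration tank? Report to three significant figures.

X ≈ 2590 mg/L

Solving the biomass balance for X: X = Y Q (S₀−S) θ_c / [V (1+k_d θ_c)] = 0.653 × 438 × (977 − 19.1) × 17.4 / [736 × (1 + 0.0863 × 17.4)] = 2589 mg/L.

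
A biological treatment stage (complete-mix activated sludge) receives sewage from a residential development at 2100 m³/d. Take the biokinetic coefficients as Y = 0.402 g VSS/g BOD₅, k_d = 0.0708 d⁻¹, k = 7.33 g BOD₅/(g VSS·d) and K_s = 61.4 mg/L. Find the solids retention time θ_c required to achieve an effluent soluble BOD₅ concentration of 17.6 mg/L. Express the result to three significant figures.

θ_c ≈ 1.71 d

At the target effluent, Y k S/(K_s+S) = 0.402×7.33×17.6/79.00 = 0.6565 d⁻¹.
Then 1/θ_c = μ − k_d = 0.6565 − 0.0708 = 0.5857 d⁻¹, giving θ_c = 1.707 d.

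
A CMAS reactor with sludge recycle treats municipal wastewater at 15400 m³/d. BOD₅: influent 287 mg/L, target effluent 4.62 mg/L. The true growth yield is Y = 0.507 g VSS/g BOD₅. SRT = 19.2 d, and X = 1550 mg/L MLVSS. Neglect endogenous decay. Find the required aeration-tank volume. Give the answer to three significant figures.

V ≈ 27300 m³

With k_d = 0 the design equation reduces to V = Y Q (S₀−S) θ_c / X = 0.507 × 15400 × (287 − 4.62) × 19.2 / 1550 = 27311 m³.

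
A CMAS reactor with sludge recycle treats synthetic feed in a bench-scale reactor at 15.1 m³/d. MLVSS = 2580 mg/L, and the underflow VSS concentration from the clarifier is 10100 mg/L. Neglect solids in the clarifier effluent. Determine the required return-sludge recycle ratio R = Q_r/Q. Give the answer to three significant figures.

R ≈ 0.343

Solids balance on the clarifier gives (1+R)X = R·X_r, so R = X/(X_r − X) = 2580 / (10100 − 2580) = 0.3431.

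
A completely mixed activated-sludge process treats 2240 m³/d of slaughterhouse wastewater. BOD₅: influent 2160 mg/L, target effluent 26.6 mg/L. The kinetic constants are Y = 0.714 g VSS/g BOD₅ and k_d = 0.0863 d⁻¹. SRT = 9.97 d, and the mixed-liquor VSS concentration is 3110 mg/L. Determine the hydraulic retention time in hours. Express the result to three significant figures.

τ ≈ 63.0 h

Steady-state biomass mass balance: V·X·(1 + k_d·θ_c) = Y·Q·(S₀ − S)·θ_c, so V = 0.714 × 2240 × (2160 − 26.6) × 9.97 / [3110 × (1 + 0.0863 × 9.97)] = 3.4×10^7 / 5786 = 5880 m³.
HRT = V/Q = 5880 m³ / 2240 m³·d⁻¹ = 2.625 d × 24 = 63.00 h.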